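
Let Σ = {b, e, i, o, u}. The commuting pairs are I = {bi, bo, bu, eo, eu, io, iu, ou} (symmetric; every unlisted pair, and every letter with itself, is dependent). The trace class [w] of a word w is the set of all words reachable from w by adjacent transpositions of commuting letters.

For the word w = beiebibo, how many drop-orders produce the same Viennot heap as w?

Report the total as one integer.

piece 0:b — minimal
piece 1:e rests on {0:b}
piece 2:i rests on {1:e}
piece 3:e rests on {2:i}
piece 4:b rests on {3:e}
piece 5:i rests on {3:e}
piece 6:b rests on {4:b}
piece 7:o — minimal
minimal pieces: {0:b, 7:o}
ways to finish when only these pieces remain (= sum over removing one remaining piece with nothing left below it):
  1 left: {5}→1  {6}→1  {7}→1
  2 left: {4,6}→1  {5,6}→2  {5,7}→2  {6,7}→2
  3 left: {4,5,6}→3  {4,6,7}→3  {5,6,7}→6
  4 left: {3,4,5,6}→3  {4,5,6,7}→12
  5 left: {2,3,4,5,6}→3  {3,4,5,6,7}→15
  6 left: {1,2,3,4,5,6}→3  {2,3,4,5,6,7}→18
  placing 0:b first → 21 extensions
  placing 7:o first → 3 extensions
total linear extensions = 24

24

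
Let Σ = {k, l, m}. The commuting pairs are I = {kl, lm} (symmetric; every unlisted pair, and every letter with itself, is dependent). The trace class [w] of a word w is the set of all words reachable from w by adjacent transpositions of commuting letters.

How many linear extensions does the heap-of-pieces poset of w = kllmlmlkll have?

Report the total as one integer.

210

piece 0:k — minimal
piece 1:l — minimal
piece 2:l rests on {1:l}
piece 3:m rests on {0:k}
piece 4:l rests on {2:l}
piece 5:m rests on {3:m}
piece 6:l rests on {4:l}
piece 7:k rests on {5:m}
piece 8:l rests on {6:l}
piece 9:l rests on {8:l}
minimal pieces: {0:k, 1:l}
ways to finish when only these pieces remain (= sum over removing one remaining piece with nothing left below it):
  1 left: {7}→1  {9}→1
  2 left: {5,7}→1  {7,9}→2  {8,9}→1
  3 left: {3,5,7}→1  {5,7,9}→3  {6,8,9}→1  {7,8,9}→3
  4 left: {0,3,5,7}→1  {3,5,7,9}→4  {4,6,8,9}→1  {5,7,8,9}→6  {6,7,8,9}→4
  5 left: {0,3,5,7,9}→5  {2,4,6,8,9}→1  {3,5,7,8,9}→10  {4,6,7,8,9}→5  {5,6,7,8,9}→10
  6 left: {0,3,5,7,8,9}→15  {1,2,4,6,8,9}→1  {2,4,6,7,8,9}→6  {3,5,6,7,8,9}→20  {4,5,6,7,8,9}→15
  7 left: {0,3,5,6,7,8,9}→35  {1,2,4,6,7,8,9}→7  {2,4,5,6,7,8,9}→21  {3,4,5,6,7,8,9}→35
  8 left: {0,3,4,5,6,7,8,9}→70  {1,2,4,5,6,7,8,9}→28  {2,3,4,5,6,7,8,9}→56
  placing 0:k first → 84 extensions
  placing 1:l first → 126 extensions
total linear extensions = 210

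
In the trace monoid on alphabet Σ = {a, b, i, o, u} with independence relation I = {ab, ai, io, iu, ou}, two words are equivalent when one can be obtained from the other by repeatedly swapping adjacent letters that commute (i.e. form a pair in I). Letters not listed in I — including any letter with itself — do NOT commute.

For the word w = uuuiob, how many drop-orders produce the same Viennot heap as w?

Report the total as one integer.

#0=u has no predecessor
#1=u depends on [0:u]
#2=u depends on [1:u]
#3=i has no predecessor
#4=o has no predecessor
#5=b depends on [2:u, 3:i, 4:o]
sources: [0:u, 3:i, 4:o]
N(rest) = Σ N(rest − s) over sources s of rest; N(one piece) = 1:
  size 1 → [5]=1
  size 2 → [2,5]=1  [3,5]=1  [4,5]=1
  size 3 → [1,2,5]=1  [2,3,5]=2  [2,4,5]=2  [3,4,5]=2
  size 4 → [0,1,2,5]=1  [1,2,3,5]=3  [1,2,4,5]=3  [2,3,4,5]=6
  first=0(u) contributes 12
  first=3(i) contributes 4
  first=4(o) contributes 4
|[w]| = 20

20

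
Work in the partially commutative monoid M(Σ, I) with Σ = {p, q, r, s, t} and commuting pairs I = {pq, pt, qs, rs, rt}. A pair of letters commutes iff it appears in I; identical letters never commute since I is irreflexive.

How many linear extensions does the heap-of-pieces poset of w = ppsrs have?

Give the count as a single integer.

3

0(p) covers ∅
1(p) covers 0:p
2(s) covers 1:p
3(r) covers 1:p
4(s) covers 2:s
floor of heap: 0:p
completions by unplaced set U, small U first (add the entries for U minus each lowest piece of U):
  |U|=1: {3}:1  {4}:1
  |U|=2: {2,4}:1  {3,4}:2
  |U|=3: {2,3,4}:3
  start at 0(p): 3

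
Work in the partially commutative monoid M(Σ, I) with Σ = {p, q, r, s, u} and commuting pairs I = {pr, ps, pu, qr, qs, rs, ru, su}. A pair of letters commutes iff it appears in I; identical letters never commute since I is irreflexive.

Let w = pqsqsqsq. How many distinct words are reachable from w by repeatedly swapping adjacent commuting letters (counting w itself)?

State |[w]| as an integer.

56

0(p) covers ∅
1(q) covers 0:p
2(s) covers ∅
3(q) covers 1:q
4(s) covers 2:s
5(q) covers 3:q
6(s) covers 4:s
7(q) covers 5:q
floor of heap: 0:p, 2:s
completions by unplaced set U, small U first (add the entries for U minus each lowest piece of U):
  |U|=1: {6}:1  {7}:1
  |U|=2: {4,6}:1  {5,7}:1  {6,7}:2
  |U|=3: {2,4,6}:1  {3,5,7}:1  {4,6,7}:3  {5,6,7}:3
  |U|=4: {1,3,5,7}:1  {2,4,6,7}:4  {3,5,6,7}:4  {4,5,6,7}:6
  |U|=5: {0,1,3,5,7}:1  {1,3,5,6,7}:5  {2,4,5,6,7}:10  {3,4,5,6,7}:10
  |U|=6: {0,1,3,5,6,7}:6  {1,3,4,5,6,7}:15  {2,3,4,5,6,7}:20
  start at 0(p): 35
  start at 2(s): 21
sum over floor = 56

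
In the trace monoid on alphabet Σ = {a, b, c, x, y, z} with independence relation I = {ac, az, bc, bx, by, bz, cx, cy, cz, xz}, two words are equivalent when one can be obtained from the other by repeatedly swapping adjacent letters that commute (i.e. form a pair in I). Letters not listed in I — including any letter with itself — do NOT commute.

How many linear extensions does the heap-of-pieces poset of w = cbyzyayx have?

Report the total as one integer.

32

drop 0:c onto floor
drop 1:b onto floor
drop 2:y onto floor
drop 3:z onto {2:y}
drop 4:y onto {3:z}
drop 5:a onto {1:b, 4:y}
drop 6:y onto {5:a}
drop 7:x onto {6:y}
ground layer = {0:c, 1:b, 2:y}
drop-orders for the pieces not yet dropped (sum over which currently-grounded one goes next):
  1 to go: {0} 1  {7} 1
  2 to go: {0,7} 2  {6,7} 1
  3 to go: {0,6,7} 3  {5,6,7} 1
  4 to go: {0,5,6,7} 4  {1,5,6,7} 1  {4,5,6,7} 1
  5 to go: {0,1,5,6,7} 5  {0,4,5,6,7} 5  {1,4,5,6,7} 2  {3,4,5,6,7} 1
  6 to go: {0,1,4,5,6,7} 12  {0,3,4,5,6,7} 6  {1,3,4,5,6,7} 3  {2,3,4,5,6,7} 1
  if 0:c drops first: 4 orders
  if 1:b drops first: 7 orders
  if 2:y drops first: 21 orders
heap linearizations: 32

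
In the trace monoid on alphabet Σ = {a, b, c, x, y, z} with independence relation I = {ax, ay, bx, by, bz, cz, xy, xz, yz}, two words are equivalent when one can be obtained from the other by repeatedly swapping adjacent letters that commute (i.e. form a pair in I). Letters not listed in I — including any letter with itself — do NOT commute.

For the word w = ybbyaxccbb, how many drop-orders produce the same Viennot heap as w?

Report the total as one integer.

0(y) covers ∅
1(b) covers ∅
2(b) covers 1:b
3(y) covers 0:y
4(a) covers 2:b
5(x) covers ∅
6(c) covers 3:y, 4:a, 5:x
7(c) covers 6:c
8(b) covers 7:c
9(b) covers 8:b
floor of heap: 0:y, 1:b, 5:x
completions by unplaced set U, small U first (add the entries for U minus each lowest piece of U):
  |U|=1: {9}:1
  |U|=2: {8,9}:1
  |U|=3: {7,8,9}:1
  |U|=4: {6,7,8,9}:1
  |U|=5: {3,6,7,8,9}:1  {4,6,7,8,9}:1  {5,6,7,8,9}:1
  |U|=6: {0,3,6,7,8,9}:1  {2,4,6,7,8,9}:1  {3,4,6,7,8,9}:2  {3,5,6,7,8,9}:2  {4,5,6,7,8,9}:2
  |U|=7: {0,3,4,6,7,8,9}:3  {0,3,5,6,7,8,9}:3  {1,2,4,6,7,8,9}:1  {2,3,4,6,7,8,9}:3  {2,4,5,6,7,8,9}:3  {3,4,5,6,7,8,9}:6
  |U|=8: {0,2,3,4,6,7,8,9}:6  {0,3,4,5,6,7,8,9}:12  {1,2,3,4,6,7,8,9}:4  {1,2,4,5,6,7,8,9}:4  {2,3,4,5,6,7,8,9}:12
  start at 0(y): 20
  start at 1(b): 30
  start at 5(x): 10
sum over floor = 60

60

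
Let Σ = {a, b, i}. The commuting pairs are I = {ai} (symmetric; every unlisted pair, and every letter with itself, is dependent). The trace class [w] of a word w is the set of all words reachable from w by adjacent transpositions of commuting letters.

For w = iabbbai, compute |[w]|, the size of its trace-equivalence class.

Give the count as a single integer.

0(i) covers ∅
1(a) covers ∅
2(b) covers 0:i, 1:a
3(b) covers 2:b
4(b) covers 3:b
5(a) covers 4:b
6(i) covers 4:b
floor of heap: 0:i, 1:a
completions by unplaced set U, small U first (add the entries for U minus each lowest piece of U):
  |U|=1: {5}:1  {6}:1
  |U|=2: {5,6}:2
  |U|=3: {4,5,6}:2
  |U|=4: {3,4,5,6}:2
  |U|=5: {2,3,4,5,6}:2
  start at 0(i): 2
  start at 1(a): 2
sum over floor = 4

4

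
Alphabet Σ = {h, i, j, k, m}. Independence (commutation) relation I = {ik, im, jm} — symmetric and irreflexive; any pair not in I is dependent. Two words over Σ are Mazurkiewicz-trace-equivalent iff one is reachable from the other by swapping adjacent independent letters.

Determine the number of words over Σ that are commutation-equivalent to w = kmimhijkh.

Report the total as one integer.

4

drop 0:k onto floor
drop 1:m onto {0:k}
drop 2:i onto floor
drop 3:m onto {1:m}
drop 4:h onto {2:i, 3:m}
drop 5:i onto {4:h}
drop 6:j onto {5:i}
drop 7:k onto {6:j}
drop 8:h onto {7:k}
ground layer = {0:k, 2:i}
drop-orders for the pieces not yet dropped (sum over which currently-grounded one goes next):
  1 to go: {8} 1
  2 to go: {7,8} 1
  3 to go: {6,7,8} 1
  4 to go: {5,6,7,8} 1
  5 to go: {4,5,6,7,8} 1
  6 to go: {2,4,5,6,7,8} 1  {3,4,5,6,7,8} 1
  7 to go: {1,3,4,5,6,7,8} 1  {2,3,4,5,6,7,8} 2
  if 0:k drops first: 3 orders
  if 2:i drops first: 1 orders
heap linearizations: 4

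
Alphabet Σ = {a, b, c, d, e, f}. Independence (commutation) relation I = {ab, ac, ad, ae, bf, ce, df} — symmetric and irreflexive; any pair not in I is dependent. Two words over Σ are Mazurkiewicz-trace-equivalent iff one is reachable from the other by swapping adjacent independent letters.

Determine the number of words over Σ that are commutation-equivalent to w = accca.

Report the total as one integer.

10

piece 0:a — minimal
piece 1:c — minimal
piece 2:c rests on {1:c}
piece 3:c rests on {2:c}
piece 4:a rests on {0:a}
minimal pieces: {0:a, 1:c}
ways to finish when only these pieces remain (= sum over removing one remaining piece with nothing left below it):
  1 left: {3}→1  {4}→1
  2 left: {0,4}→1  {2,3}→1  {3,4}→2
  3 left: {0,3,4}→3  {1,2,3}→1  {2,3,4}→3
  placing 0:a first → 4 extensions
  placing 1:c first → 6 extensions
total linear extensions = 10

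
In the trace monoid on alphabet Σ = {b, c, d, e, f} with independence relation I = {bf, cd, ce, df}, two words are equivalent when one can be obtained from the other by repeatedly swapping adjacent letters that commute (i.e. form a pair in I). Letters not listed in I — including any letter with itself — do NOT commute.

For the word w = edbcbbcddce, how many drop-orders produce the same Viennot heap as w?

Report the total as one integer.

10

0(e) covers ∅
1(d) covers 0:e
2(b) covers 1:d
3(c) covers 2:b
4(b) covers 3:c
5(b) covers 4:b
6(c) covers 5:b
7(d) covers 5:b
8(d) covers 7:d
9(c) covers 6:c
10(e) covers 8:d
floor of heap: 0:e
completions by unplaced set U, small U first (add the entries for U minus each lowest piece of U):
  |U|=1: {9}:1  {10}:1
  |U|=2: {6,9}:1  {8,10}:1  {9,10}:2
  |U|=3: {6,9,10}:3  {7,8,10}:1  {8,9,10}:3
  |U|=4: {6,8,9,10}:6  {7,8,9,10}:4
  |U|=5: {6,7,8,9,10}:10
  |U|=6: {5,6,7,8,9,10}:10
  |U|=7: {4,5,6,7,8,9,10}:10
  |U|=8: {3,4,5,6,7,8,9,10}:10
  |U|=9: {2,3,4,5,6,7,8,9,10}:10
  start at 0(e): 10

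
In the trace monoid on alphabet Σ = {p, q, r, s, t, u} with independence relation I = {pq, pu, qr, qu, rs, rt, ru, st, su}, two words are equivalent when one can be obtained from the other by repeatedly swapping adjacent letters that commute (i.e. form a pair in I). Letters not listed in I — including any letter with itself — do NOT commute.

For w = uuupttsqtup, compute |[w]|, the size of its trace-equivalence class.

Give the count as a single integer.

piece 0:u — minimal
piece 1:u rests on {0:u}
piece 2:u rests on {1:u}
piece 3:p — minimal
piece 4:t rests on {2:u, 3:p}
piece 5:t rests on {4:t}
piece 6:s rests on {3:p}
piece 7:q rests on {5:t, 6:s}
piece 8:t rests on {7:q}
piece 9:u rests on {8:t}
piece 10:p rests on {8:t}
minimal pieces: {0:u, 3:p}
ways to finish when only these pieces remain (= sum over removing one remaining piece with nothing left below it):
  1 left: {9}→1  {10}→1
  2 left: {9,10}→2
  3 left: {8,9,10}→2
  4 left: {7,8,9,10}→2
  5 left: {5,7,8,9,10}→2  {6,7,8,9,10}→2
  6 left: {4,5,7,8,9,10}→2  {5,6,7,8,9,10}→4
  7 left: {2,4,5,7,8,9,10}→2  {4,5,6,7,8,9,10}→6
  8 left: {1,2,4,5,7,8,9,10}→2  {2,4,5,6,7,8,9,10}→8  {3,4,5,6,7,8,9,10}→6
  9 left: {0,1,2,4,5,7,8,9,10}→2  {1,2,4,5,6,7,8,9,10}→10  {2,3,4,5,6,7,8,9,10}→14
  placing 0:u first → 24 extensions
  placing 3:p first → 12 extensions
total linear extensions = 36

36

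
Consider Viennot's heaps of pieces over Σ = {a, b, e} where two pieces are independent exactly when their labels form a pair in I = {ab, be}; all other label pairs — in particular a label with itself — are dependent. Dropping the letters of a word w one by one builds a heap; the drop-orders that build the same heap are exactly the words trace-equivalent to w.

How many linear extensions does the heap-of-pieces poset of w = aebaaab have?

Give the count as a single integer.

21

0(a) covers ∅
1(e) covers 0:a
2(b) covers ∅
3(a) covers 1:e
4(a) covers 3:a
5(a) covers 4:a
6(b) covers 2:b
floor of heap: 0:a, 2:b
completions by unplaced set U, small U first (add the entries for U minus each lowest piece of U):
  |U|=1: {5}:1  {6}:1
  |U|=2: {2,6}:1  {4,5}:1  {5,6}:2
  |U|=3: {2,5,6}:3  {3,4,5}:1  {4,5,6}:3
  |U|=4: {1,3,4,5}:1  {2,4,5,6}:6  {3,4,5,6}:4
  |U|=5: {0,1,3,4,5}:1  {1,3,4,5,6}:5  {2,3,4,5,6}:10
  start at 0(a): 15
  start at 2(b): 6
sum over floor = 21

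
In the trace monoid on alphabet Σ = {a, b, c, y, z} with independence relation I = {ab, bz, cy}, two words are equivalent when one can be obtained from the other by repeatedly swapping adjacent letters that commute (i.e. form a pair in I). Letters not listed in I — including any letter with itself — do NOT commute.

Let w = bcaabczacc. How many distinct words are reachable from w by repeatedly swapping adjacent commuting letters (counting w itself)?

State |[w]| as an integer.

3

drop 0:b onto floor
drop 1:c onto {0:b}
drop 2:a onto {1:c}
drop 3:a onto {2:a}
drop 4:b onto {1:c}
drop 5:c onto {3:a, 4:b}
drop 6:z onto {5:c}
drop 7:a onto {6:z}
drop 8:c onto {7:a}
drop 9:c onto {8:c}
ground layer = {0:b}
drop-orders for the pieces not yet dropped (sum over which currently-grounded one goes next):
  1 to go: {9} 1
  2 to go: {8,9} 1
  3 to go: {7,8,9} 1
  4 to go: {6,7,8,9} 1
  5 to go: {5,6,7,8,9} 1
  6 to go: {3,5,6,7,8,9} 1  {4,5,6,7,8,9} 1
  7 to go: {2,3,5,6,7,8,9} 1  {3,4,5,6,7,8,9} 2
  8 to go: {2,3,4,5,6,7,8,9} 3
  if 0:b drops first: 3 orders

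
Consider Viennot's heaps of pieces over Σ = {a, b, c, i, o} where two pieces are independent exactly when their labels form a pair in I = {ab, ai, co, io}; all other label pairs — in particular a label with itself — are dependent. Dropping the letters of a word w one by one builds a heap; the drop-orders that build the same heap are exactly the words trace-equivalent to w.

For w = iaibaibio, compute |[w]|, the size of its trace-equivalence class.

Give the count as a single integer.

49

0(i) covers ∅
1(a) covers ∅
2(i) covers 0:i
3(b) covers 2:i
4(a) covers 1:a
5(i) covers 3:b
6(b) covers 5:i
7(i) covers 6:b
8(o) covers 4:a, 6:b
floor of heap: 0:i, 1:a
completions by unplaced set U, small U first (add the entries for U minus each lowest piece of U):
  |U|=1: {7}:1  {8}:1
  |U|=2: {4,8}:1  {7,8}:2
  |U|=3: {1,4,8}:1  {4,7,8}:3  {6,7,8}:2
  |U|=4: {1,4,7,8}:4  {4,6,7,8}:5  {5,6,7,8}:2
  |U|=5: {1,4,6,7,8}:9  {3,5,6,7,8}:2  {4,5,6,7,8}:7
  |U|=6: {1,4,5,6,7,8}:16  {2,3,5,6,7,8}:2  {3,4,5,6,7,8}:9
  |U|=7: {0,2,3,5,6,7,8}:2  {1,3,4,5,6,7,8}:25  {2,3,4,5,6,7,8}:11
  start at 0(i): 36
  start at 1(a): 13
sum over floor = 49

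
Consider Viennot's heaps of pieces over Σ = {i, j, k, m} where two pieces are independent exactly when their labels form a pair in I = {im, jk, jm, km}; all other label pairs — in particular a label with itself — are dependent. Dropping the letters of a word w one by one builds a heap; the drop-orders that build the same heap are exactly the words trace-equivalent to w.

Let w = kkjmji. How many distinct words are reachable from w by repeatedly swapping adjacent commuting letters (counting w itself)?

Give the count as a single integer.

36

0(k) covers ∅
1(k) covers 0:k
2(j) covers ∅
3(m) covers ∅
4(j) covers 2:j
5(i) covers 1:k, 4:j
floor of heap: 0:k, 2:j, 3:m
completions by unplaced set U, small U first (add the entries for U minus each lowest piece of U):
  |U|=1: {3}:1  {5}:1
  |U|=2: {1,5}:1  {3,5}:2  {4,5}:1
  |U|=3: {0,1,5}:1  {1,3,5}:3  {1,4,5}:2  {2,4,5}:1  {3,4,5}:3
  |U|=4: {0,1,3,5}:4  {0,1,4,5}:3  {1,2,4,5}:3  {1,3,4,5}:8  {2,3,4,5}:4
  start at 0(k): 15
  start at 2(j): 15
  start at 3(m): 6
sum over floor = 36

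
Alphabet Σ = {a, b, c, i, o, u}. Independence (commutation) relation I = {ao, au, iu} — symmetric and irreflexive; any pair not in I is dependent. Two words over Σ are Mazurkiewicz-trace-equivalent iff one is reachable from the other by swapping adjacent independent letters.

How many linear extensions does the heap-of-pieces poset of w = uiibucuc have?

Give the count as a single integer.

drop 0:u onto floor
drop 1:i onto floor
drop 2:i onto {1:i}
drop 3:b onto {0:u, 2:i}
drop 4:u onto {3:b}
drop 5:c onto {4:u}
drop 6:u onto {5:c}
drop 7:c onto {6:u}
ground layer = {0:u, 1:i}
drop-orders for the pieces not yet dropped (sum over which currently-grounded one goes next):
  1 to go: {7} 1
  2 to go: {6,7} 1
  3 to go: {5,6,7} 1
  4 to go: {4,5,6,7} 1
  5 to go: {3,4,5,6,7} 1
  6 to go: {0,3,4,5,6,7} 1  {2,3,4,5,6,7} 1
  if 0:u drops first: 1 orders
  if 1:i drops first: 2 orders
heap linearizations: 3

3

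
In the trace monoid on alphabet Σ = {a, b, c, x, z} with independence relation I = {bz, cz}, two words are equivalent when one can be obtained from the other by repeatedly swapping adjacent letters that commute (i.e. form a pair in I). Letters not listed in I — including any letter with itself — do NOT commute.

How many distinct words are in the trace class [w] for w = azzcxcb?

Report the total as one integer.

drop 0:a onto floor
drop 1:z onto {0:a}
drop 2:z onto {1:z}
drop 3:c onto {0:a}
drop 4:x onto {2:z, 3:c}
drop 5:c onto {4:x}
drop 6:b onto {5:c}
ground layer = {0:a}
drop-orders for the pieces not yet dropped (sum over which currently-grounded one goes next):
  1 to go: {6} 1
  2 to go: {5,6} 1
  3 to go: {4,5,6} 1
  4 to go: {2,4,5,6} 1  {3,4,5,6} 1
  5 to go: {1,2,4,5,6} 1  {2,3,4,5,6} 2
  if 0:a drops first: 3 orders

3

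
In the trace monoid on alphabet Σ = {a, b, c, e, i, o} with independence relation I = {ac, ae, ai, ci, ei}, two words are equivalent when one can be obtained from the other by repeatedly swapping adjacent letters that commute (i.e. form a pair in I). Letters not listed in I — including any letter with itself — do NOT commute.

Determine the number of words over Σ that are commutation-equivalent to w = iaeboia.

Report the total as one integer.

0(i) covers ∅
1(a) covers ∅
2(e) covers ∅
3(b) covers 0:i, 1:a, 2:e
4(o) covers 3:b
5(i) covers 4:o
6(a) covers 4:o
floor of heap: 0:i, 1:a, 2:e
completions by unplaced set U, small U first (add the entries for U minus each lowest piece of U):
  |U|=1: {5}:1  {6}:1
  |U|=2: {5,6}:2
  |U|=3: {4,5,6}:2
  |U|=4: {3,4,5,6}:2
  |U|=5: {0,3,4,5,6}:2  {1,3,4,5,6}:2  {2,3,4,5,6}:2
  start at 0(i): 4
  start at 1(a): 4
  start at 2(e): 4
sum over floor = 12

12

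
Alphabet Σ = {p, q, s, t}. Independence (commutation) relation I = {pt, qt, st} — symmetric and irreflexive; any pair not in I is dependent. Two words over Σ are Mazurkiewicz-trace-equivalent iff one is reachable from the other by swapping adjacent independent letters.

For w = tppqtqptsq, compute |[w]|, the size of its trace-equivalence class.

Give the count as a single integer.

120

drop 0:t onto floor
drop 1:p onto floor
drop 2:p onto {1:p}
drop 3:q onto {2:p}
drop 4:t onto {0:t}
drop 5:q onto {3:q}
drop 6:p onto {5:q}
drop 7:t onto {4:t}
drop 8:s onto {6:p}
drop 9:q onto {8:s}
ground layer = {0:t, 1:p}
drop-orders for the pieces not yet dropped (sum over which currently-grounded one goes next):
  1 to go: {7} 1  {9} 1
  2 to go: {4,7} 1  {7,9} 2  {8,9} 1
  3 to go: {0,4,7} 1  {4,7,9} 3  {6,8,9} 1  {7,8,9} 3
  4 to go: {0,4,7,9} 4  {4,7,8,9} 6  {5,6,8,9} 1  {6,7,8,9} 4
  5 to go: {0,4,7,8,9} 10  {3,5,6,8,9} 1  {4,6,7,8,9} 10  {5,6,7,8,9} 5
  6 to go: {0,4,6,7,8,9} 20  {2,3,5,6,8,9} 1  {3,5,6,7,8,9} 6  {4,5,6,7,8,9} 15
  7 to go: {0,4,5,6,7,8,9} 35  {1,2,3,5,6,8,9} 1  {2,3,5,6,7,8,9} 7  {3,4,5,6,7,8,9} 21
  8 to go: {0,3,4,5,6,7,8,9} 56  {1,2,3,5,6,7,8,9} 8  {2,3,4,5,6,7,8,9} 28
  if 0:t drops first: 36 orders
  if 1:p drops first: 84 orders
heap linearizations: 120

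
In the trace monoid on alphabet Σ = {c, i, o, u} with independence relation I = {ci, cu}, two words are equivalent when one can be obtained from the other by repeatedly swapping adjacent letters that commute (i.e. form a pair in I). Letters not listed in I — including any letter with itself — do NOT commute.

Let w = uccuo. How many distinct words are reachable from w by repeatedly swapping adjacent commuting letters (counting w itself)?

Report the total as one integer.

6

0(u) covers ∅
1(c) covers ∅
2(c) covers 1:c
3(u) covers 0:u
4(o) covers 2:c, 3:u
floor of heap: 0:u, 1:c
completions by unplaced set U, small U first (add the entries for U minus each lowest piece of U):
  |U|=1: {4}:1
  |U|=2: {2,4}:1  {3,4}:1
  |U|=3: {0,3,4}:1  {1,2,4}:1  {2,3,4}:2
  start at 0(u): 3
  start at 1(c): 3
sum over floor = 6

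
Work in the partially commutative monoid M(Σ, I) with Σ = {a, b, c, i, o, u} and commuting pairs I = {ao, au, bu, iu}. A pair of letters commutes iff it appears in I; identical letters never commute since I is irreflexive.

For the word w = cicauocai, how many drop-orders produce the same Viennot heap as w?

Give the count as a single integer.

3

#0=c has no predecessor
#1=i depends on [0:c]
#2=c depends on [1:i]
#3=a depends on [2:c]
#4=u depends on [2:c]
#5=o depends on [4:u]
#6=c depends on [3:a, 5:o]
#7=a depends on [6:c]
#8=i depends on [7:a]
sources: [0:c]
N(rest) = Σ N(rest − s) over sources s of rest; N(one piece) = 1:
  size 1 → [8]=1
  size 2 → [7,8]=1
  size 3 → [6,7,8]=1
  size 4 → [3,6,7,8]=1  [5,6,7,8]=1
  size 5 → [3,5,6,7,8]=2  [4,5,6,7,8]=1
  size 6 → [3,4,5,6,7,8]=3
  size 7 → [2,3,4,5,6,7,8]=3
  first=0(c) contributes 3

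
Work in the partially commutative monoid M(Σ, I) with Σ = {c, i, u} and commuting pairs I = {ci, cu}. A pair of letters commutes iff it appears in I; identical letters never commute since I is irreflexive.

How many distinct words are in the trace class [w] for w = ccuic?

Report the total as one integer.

#0=c has no predecessor
#1=c depends on [0:c]
#2=u has no predecessor
#3=i depends on [2:u]
#4=c depends on [1:c]
sources: [0:c, 2:u]
N(rest) = Σ N(rest − s) over sources s of rest; N(one piece) = 1:
  size 1 → [3]=1  [4]=1
  size 2 → [1,4]=1  [2,3]=1  [3,4]=2
  size 3 → [0,1,4]=1  [1,3,4]=3  [2,3,4]=3
  first=0(c) contributes 6
  first=2(u) contributes 4
|[w]| = 10

10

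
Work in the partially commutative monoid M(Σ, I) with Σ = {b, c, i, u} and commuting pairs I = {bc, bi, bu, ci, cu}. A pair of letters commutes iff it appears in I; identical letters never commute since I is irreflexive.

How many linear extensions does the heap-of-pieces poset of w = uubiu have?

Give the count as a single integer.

5

#0=u has no predecessor
#1=u depends on [0:u]
#2=b has no predecessor
#3=i depends on [1:u]
#4=u depends on [3:i]
sources: [0:u, 2:b]
N(rest) = Σ N(rest − s) over sources s of rest; N(one piece) = 1:
  size 1 → [2]=1  [4]=1
  size 2 → [2,4]=2  [3,4]=1
  size 3 → [1,3,4]=1  [2,3,4]=3
  first=0(u) contributes 4
  first=2(b) contributes 1
|[w]| = 5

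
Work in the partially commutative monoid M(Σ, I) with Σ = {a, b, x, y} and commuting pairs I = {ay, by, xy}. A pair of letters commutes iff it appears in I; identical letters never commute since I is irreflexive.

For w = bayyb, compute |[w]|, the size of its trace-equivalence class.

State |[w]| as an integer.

piece 0:b — minimal
piece 1:a rests on {0:b}
piece 2:y — minimal
piece 3:y rests on {2:y}
piece 4:b rests on {1:a}
minimal pieces: {0:b, 2:y}
ways to finish when only these pieces remain (= sum over removing one remaining piece with nothing left below it):
  1 left: {3}→1  {4}→1
  2 left: {1,4}→1  {2,3}→1  {3,4}→2
  3 left: {0,1,4}→1  {1,3,4}→3  {2,3,4}→3
  placing 0:b first → 6 extensions
  placing 2:y first → 4 extensions
total linear extensions = 10

10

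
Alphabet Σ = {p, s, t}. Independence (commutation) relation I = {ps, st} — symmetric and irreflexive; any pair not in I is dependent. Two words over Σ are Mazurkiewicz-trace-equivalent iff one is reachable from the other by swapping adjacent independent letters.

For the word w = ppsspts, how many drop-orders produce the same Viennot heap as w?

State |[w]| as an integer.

35

0(p) covers ∅
1(p) covers 0:p
2(s) covers ∅
3(s) covers 2:s
4(p) covers 1:p
5(t) covers 4:p
6(s) covers 3:s
floor of heap: 0:p, 2:s
completions by unplaced set U, small U first (add the entries for U minus each lowest piece of U):
  |U|=1: {5}:1  {6}:1
  |U|=2: {3,6}:1  {4,5}:1  {5,6}:2
  |U|=3: {1,4,5}:1  {2,3,6}:1  {3,5,6}:3  {4,5,6}:3
  |U|=4: {0,1,4,5}:1  {1,4,5,6}:4  {2,3,5,6}:4  {3,4,5,6}:6
  |U|=5: {0,1,4,5,6}:5  {1,3,4,5,6}:10  {2,3,4,5,6}:10
  start at 0(p): 20
  start at 2(s): 15
sum over floor = 35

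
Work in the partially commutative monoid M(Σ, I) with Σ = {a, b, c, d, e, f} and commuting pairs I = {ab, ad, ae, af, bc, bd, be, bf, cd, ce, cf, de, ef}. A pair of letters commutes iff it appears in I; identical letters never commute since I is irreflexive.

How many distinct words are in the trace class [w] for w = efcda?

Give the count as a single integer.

30

0(e) covers ∅
1(f) covers ∅
2(c) covers ∅
3(d) covers 1:f
4(a) covers 2:c
floor of heap: 0:e, 1:f, 2:c
completions by unplaced set U, small U first (add the entries for U minus each lowest piece of U):
  |U|=1: {0}:1  {3}:1  {4}:1
  |U|=2: {0,3}:2  {0,4}:2  {1,3}:1  {2,4}:1  {3,4}:2
  |U|=3: {0,1,3}:3  {0,2,4}:3  {0,3,4}:6  {1,3,4}:3  {2,3,4}:3
  start at 0(e): 6
  start at 1(f): 12
  start at 2(c): 12
sum over floor = 30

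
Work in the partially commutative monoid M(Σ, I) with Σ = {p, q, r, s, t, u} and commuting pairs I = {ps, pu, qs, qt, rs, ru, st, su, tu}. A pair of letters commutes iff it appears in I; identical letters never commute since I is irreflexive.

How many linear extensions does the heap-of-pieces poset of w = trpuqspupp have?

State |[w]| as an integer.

drop 0:t onto floor
drop 1:r onto {0:t}
drop 2:p onto {1:r}
drop 3:u onto floor
drop 4:q onto {2:p, 3:u}
drop 5:s onto floor
drop 6:p onto {4:q}
drop 7:u onto {4:q}
drop 8:p onto {6:p}
drop 9:p onto {8:p}
ground layer = {0:t, 3:u, 5:s}
drop-orders for the pieces not yet dropped (sum over which currently-grounded one goes next):
  1 to go: {5} 1  {7} 1  {9} 1
  2 to go: {5,7} 2  {5,9} 2  {7,9} 2  {8,9} 1
  3 to go: {5,7,9} 6  {5,8,9} 3  {6,8,9} 1  {7,8,9} 3
  4 to go: {5,6,8,9} 4  {5,7,8,9} 12  {6,7,8,9} 4
  5 to go: {4,6,7,8,9} 4  {5,6,7,8,9} 20
  6 to go: {2,4,6,7,8,9} 4  {3,4,6,7,8,9} 4  {4,5,6,7,8,9} 24
  7 to go: {1,2,4,6,7,8,9} 4  {2,3,4,6,7,8,9} 8  {2,4,5,6,7,8,9} 28  {3,4,5,6,7,8,9} 28
  8 to go: {0,1,2,4,6,7,8,9} 4  {1,2,3,4,6,7,8,9} 12  {1,2,4,5,6,7,8,9} 32  {2,3,4,5,6,7,8,9} 64
  if 0:t drops first: 108 orders
  if 3:u drops first: 36 orders
  if 5:s drops first: 16 orders
heap linearizations: 160

160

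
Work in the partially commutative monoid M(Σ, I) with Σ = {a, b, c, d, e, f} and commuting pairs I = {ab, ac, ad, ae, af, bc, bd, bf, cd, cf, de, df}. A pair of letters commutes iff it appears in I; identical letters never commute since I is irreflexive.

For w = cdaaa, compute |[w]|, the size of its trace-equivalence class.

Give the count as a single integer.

20

0(c) covers ∅
1(d) covers ∅
2(a) covers ∅
3(a) covers 2:a
4(a) covers 3:a
floor of heap: 0:c, 1:d, 2:a
completions by unplaced set U, small U first (add the entries for U minus each lowest piece of U):
  |U|=1: {0}:1  {1}:1  {4}:1
  |U|=2: {0,1}:2  {0,4}:2  {1,4}:2  {3,4}:1
  |U|=3: {0,1,4}:6  {0,3,4}:3  {1,3,4}:3  {2,3,4}:1
  start at 0(c): 4
  start at 1(d): 4
  start at 2(a): 12
sum over floor = 20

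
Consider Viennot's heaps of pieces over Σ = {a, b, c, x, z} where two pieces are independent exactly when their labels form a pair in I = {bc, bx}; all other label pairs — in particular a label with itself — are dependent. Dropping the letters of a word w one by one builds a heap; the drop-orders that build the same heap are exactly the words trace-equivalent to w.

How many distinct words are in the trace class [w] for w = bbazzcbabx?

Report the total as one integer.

piece 0:b — minimal
piece 1:b rests on {0:b}
piece 2:a rests on {1:b}
piece 3:z rests on {2:a}
piece 4:z rests on {3:z}
piece 5:c rests on {4:z}
piece 6:b rests on {4:z}
piece 7:a rests on {5:c, 6:b}
piece 8:b rests on {7:a}
piece 9:x rests on {7:a}
minimal pieces: {0:b}
ways to finish when only these pieces remain (= sum over removing one remaining piece with nothing left below it):
  1 left: {8}→1  {9}→1
  2 left: {8,9}→2
  3 left: {7,8,9}→2
  4 left: {5,7,8,9}→2  {6,7,8,9}→2
  5 left: {5,6,7,8,9}→4
  6 left: {4,5,6,7,8,9}→4
  7 left: {3,4,5,6,7,8,9}→4
  8 left: {2,3,4,5,6,7,8,9}→4
  placing 0:b first → 4 extensions

4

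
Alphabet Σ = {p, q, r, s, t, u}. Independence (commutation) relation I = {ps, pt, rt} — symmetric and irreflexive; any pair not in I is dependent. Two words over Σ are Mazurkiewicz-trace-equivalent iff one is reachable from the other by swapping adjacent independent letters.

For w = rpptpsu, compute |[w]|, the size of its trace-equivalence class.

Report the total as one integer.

14

#0=r has no predecessor
#1=p depends on [0:r]
#2=p depends on [1:p]
#3=t has no predecessor
#4=p depends on [2:p]
#5=s depends on [0:r, 3:t]
#6=u depends on [4:p, 5:s]
sources: [0:r, 3:t]
N(rest) = Σ N(rest − s) over sources s of rest; N(one piece) = 1:
  size 1 → [6]=1
  size 2 → [4,6]=1  [5,6]=1
  size 3 → [2,4,6]=1  [3,5,6]=1  [4,5,6]=2
  size 4 → [1,2,4,6]=1  [2,4,5,6]=3  [3,4,5,6]=3
  size 5 → [1,2,4,5,6]=4  [2,3,4,5,6]=6
  first=0(r) contributes 10
  first=3(t) contributes 4
|[w]| = 14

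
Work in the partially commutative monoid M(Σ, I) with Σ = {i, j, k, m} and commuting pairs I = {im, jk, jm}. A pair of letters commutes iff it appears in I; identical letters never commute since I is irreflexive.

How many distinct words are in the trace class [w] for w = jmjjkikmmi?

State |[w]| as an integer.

30

drop 0:j onto floor
drop 1:m onto floor
drop 2:j onto {0:j}
drop 3:j onto {2:j}
drop 4:k onto {1:m}
drop 5:i onto {3:j, 4:k}
drop 6:k onto {5:i}
drop 7:m onto {6:k}
drop 8:m onto {7:m}
drop 9:i onto {6:k}
ground layer = {0:j, 1:m}
drop-orders for the pieces not yet dropped (sum over which currently-grounded one goes next):
  1 to go: {8} 1  {9} 1
  2 to go: {7,8} 1  {8,9} 2
  3 to go: {7,8,9} 3
  4 to go: {6,7,8,9} 3
  5 to go: {5,6,7,8,9} 3
  6 to go: {3,5,6,7,8,9} 3  {4,5,6,7,8,9} 3
  7 to go: {1,4,5,6,7,8,9} 3  {2,3,5,6,7,8,9} 3  {3,4,5,6,7,8,9} 6
  8 to go: {0,2,3,5,6,7,8,9} 3  {1,3,4,5,6,7,8,9} 9  {2,3,4,5,6,7,8,9} 9
  if 0:j drops first: 18 orders
  if 1:m drops first: 12 orders
heap linearizations: 30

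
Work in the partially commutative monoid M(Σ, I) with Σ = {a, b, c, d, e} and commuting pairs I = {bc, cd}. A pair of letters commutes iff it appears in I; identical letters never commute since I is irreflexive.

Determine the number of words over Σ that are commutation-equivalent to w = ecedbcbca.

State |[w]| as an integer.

piece 0:e — minimal
piece 1:c rests on {0:e}
piece 2:e rests on {1:c}
piece 3:d rests on {2:e}
piece 4:b rests on {3:d}
piece 5:c rests on {2:e}
piece 6:b rests on {4:b}
piece 7:c rests on {5:c}
piece 8:a rests on {6:b, 7:c}
minimal pieces: {0:e}
ways to finish when only these pieces remain (= sum over removing one remaining piece with nothing left below it):
  1 left: {8}→1
  2 left: {6,8}→1  {7,8}→1
  3 left: {4,6,8}→1  {5,7,8}→1  {6,7,8}→2
  4 left: {3,4,6,8}→1  {4,6,7,8}→3  {5,6,7,8}→3
  5 left: {3,4,6,7,8}→4  {4,5,6,7,8}→6
  6 left: {3,4,5,6,7,8}→10
  7 left: {2,3,4,5,6,7,8}→10
  placing 0:e first → 10 extensions

10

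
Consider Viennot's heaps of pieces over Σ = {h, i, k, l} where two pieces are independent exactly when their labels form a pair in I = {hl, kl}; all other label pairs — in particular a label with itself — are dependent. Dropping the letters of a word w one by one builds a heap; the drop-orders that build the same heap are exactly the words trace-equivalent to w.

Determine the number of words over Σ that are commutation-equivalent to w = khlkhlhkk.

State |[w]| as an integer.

36

0(k) covers ∅
1(h) covers 0:k
2(l) covers ∅
3(k) covers 1:h
4(h) covers 3:k
5(l) covers 2:l
6(h) covers 4:h
7(k) covers 6:h
8(k) covers 7:k
floor of heap: 0:k, 2:l
completions by unplaced set U, small U first (add the entries for U minus each lowest piece of U):
  |U|=1: {5}:1  {8}:1
  |U|=2: {2,5}:1  {5,8}:2  {7,8}:1
  |U|=3: {2,5,8}:3  {5,7,8}:3  {6,7,8}:1
  |U|=4: {2,5,7,8}:6  {4,6,7,8}:1  {5,6,7,8}:4
  |U|=5: {2,5,6,7,8}:10  {3,4,6,7,8}:1  {4,5,6,7,8}:5
  |U|=6: {1,3,4,6,7,8}:1  {2,4,5,6,7,8}:15  {3,4,5,6,7,8}:6
  |U|=7: {0,1,3,4,6,7,8}:1  {1,3,4,5,6,7,8}:7  {2,3,4,5,6,7,8}:21
  start at 0(k): 28
  start at 2(l): 8
sum over floor = 36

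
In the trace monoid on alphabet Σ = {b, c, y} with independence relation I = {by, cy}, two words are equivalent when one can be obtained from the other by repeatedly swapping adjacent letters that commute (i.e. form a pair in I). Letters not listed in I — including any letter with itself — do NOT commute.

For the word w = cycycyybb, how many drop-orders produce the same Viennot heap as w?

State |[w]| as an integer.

126

#0=c has no predecessor
#1=y has no predecessor
#2=c depends on [0:c]
#3=y depends on [1:y]
#4=c depends on [2:c]
#5=y depends on [3:y]
#6=y depends on [5:y]
#7=b depends on [4:c]
#8=b depends on [7:b]
sources: [0:c, 1:y]
N(rest) = Σ N(rest − s) over sources s of rest; N(one piece) = 1:
  size 1 → [6]=1  [8]=1
  size 2 → [5,6]=1  [6,8]=2  [7,8]=1
  size 3 → [3,5,6]=1  [4,7,8]=1  [5,6,8]=3  [6,7,8]=3
  size 4 → [1,3,5,6]=1  [2,4,7,8]=1  [3,5,6,8]=4  [4,6,7,8]=4  [5,6,7,8]=6
  size 5 → [0,2,4,7,8]=1  [1,3,5,6,8]=5  [2,4,6,7,8]=5  [3,5,6,7,8]=10  [4,5,6,7,8]=10
  size 6 → [0,2,4,6,7,8]=6  [1,3,5,6,7,8]=15  [2,4,5,6,7,8]=15  [3,4,5,6,7,8]=20
  size 7 → [0,2,4,5,6,7,8]=21  [1,3,4,5,6,7,8]=35  [2,3,4,5,6,7,8]=35
  first=0(c) contributes 70
  first=1(y) contributes 56
|[w]| = 126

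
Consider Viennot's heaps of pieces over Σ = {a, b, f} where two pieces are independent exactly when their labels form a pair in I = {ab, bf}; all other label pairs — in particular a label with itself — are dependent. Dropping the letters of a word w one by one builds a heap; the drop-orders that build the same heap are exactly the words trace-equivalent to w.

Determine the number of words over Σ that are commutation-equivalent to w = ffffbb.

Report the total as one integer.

15

drop 0:f onto floor
drop 1:f onto {0:f}
drop 2:f onto {1:f}
drop 3:f onto {2:f}
drop 4:b onto floor
drop 5:b onto {4:b}
ground layer = {0:f, 4:b}
drop-orders for the pieces not yet dropped (sum over which currently-grounded one goes next):
  1 to go: {3} 1  {5} 1
  2 to go: {2,3} 1  {3,5} 2  {4,5} 1
  3 to go: {1,2,3} 1  {2,3,5} 3  {3,4,5} 3
  4 to go: {0,1,2,3} 1  {1,2,3,5} 4  {2,3,4,5} 6
  if 0:f drops first: 10 orders
  if 4:b drops first: 5 orders
heap linearizations: 15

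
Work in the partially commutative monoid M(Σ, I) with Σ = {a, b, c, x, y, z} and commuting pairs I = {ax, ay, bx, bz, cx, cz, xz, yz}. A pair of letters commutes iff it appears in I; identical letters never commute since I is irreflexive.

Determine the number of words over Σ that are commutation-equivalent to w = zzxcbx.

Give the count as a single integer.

90

#0=z has no predecessor
#1=z depends on [0:z]
#2=x has no predecessor
#3=c has no predecessor
#4=b depends on [3:c]
#5=x depends on [2:x]
sources: [0:z, 2:x, 3:c]
N(rest) = Σ N(rest − s) over sources s of rest; N(one piece) = 1:
  size 1 → [1]=1  [4]=1  [5]=1
  size 2 → [0,1]=1  [1,4]=2  [1,5]=2  [2,5]=1  [3,4]=1  [4,5]=2
  size 3 → [0,1,4]=3  [0,1,5]=3  [1,2,5]=3  [1,3,4]=3  [1,4,5]=6  [2,4,5]=3  [3,4,5]=3
  size 4 → [0,1,2,5]=6  [0,1,3,4]=6  [0,1,4,5]=12  [1,2,4,5]=12  [1,3,4,5]=12  [2,3,4,5]=6
  first=0(z) contributes 30
  first=2(x) contributes 30
  first=3(c) contributes 30
|[w]| = 90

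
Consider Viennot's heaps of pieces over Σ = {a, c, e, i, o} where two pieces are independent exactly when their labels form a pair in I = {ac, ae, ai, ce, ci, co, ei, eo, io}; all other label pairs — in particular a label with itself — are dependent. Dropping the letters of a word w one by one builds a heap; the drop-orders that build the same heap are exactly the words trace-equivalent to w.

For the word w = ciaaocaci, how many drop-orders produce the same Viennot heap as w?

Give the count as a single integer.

piece 0:c — minimal
piece 1:i — minimal
piece 2:a — minimal
piece 3:a rests on {2:a}
piece 4:o rests on {3:a}
piece 5:c rests on {0:c}
piece 6:a rests on {4:o}
piece 7:c rests on {5:c}
piece 8:i rests on {1:i}
minimal pieces: {0:c, 1:i, 2:a}
ways to finish when only these pieces remain (= sum over removing one remaining piece with nothing left below it):
  1 left: {6}→1  {7}→1  {8}→1
  2 left: {1,8}→1  {4,6}→1  {5,7}→1  {6,7}→2  {6,8}→2  {7,8}→2
  3 left: {0,5,7}→1  {1,6,8}→3  {1,7,8}→3  {3,4,6}→1  {4,6,7}→3  {4,6,8}→3  {5,6,7}→3  {5,7,8}→3  {6,7,8}→6
  4 left: {0,5,6,7}→4  {0,5,7,8}→4  {1,4,6,8}→6  {1,5,7,8}→6  {1,6,7,8}→12  {2,3,4,6}→1  {3,4,6,7}→4  {3,4,6,8}→4  {4,5,6,7}→6  {4,6,7,8}→12  {5,6,7,8}→12
  5 left: {0,1,5,7,8}→10  {0,4,5,6,7}→10  {0,5,6,7,8}→20  {1,3,4,6,8}→10  {1,4,6,7,8}→30  {1,5,6,7,8}→30  {2,3,4,6,7}→5  {2,3,4,6,8}→5  {3,4,5,6,7}→10  {3,4,6,7,8}→20  {4,5,6,7,8}→30
  6 left: {0,1,5,6,7,8}→60  {0,3,4,5,6,7}→20  {0,4,5,6,7,8}→60  {1,2,3,4,6,8}→15  {1,3,4,6,7,8}→60  {1,4,5,6,7,8}→90  {2,3,4,5,6,7}→15  {2,3,4,6,7,8}→30  {3,4,5,6,7,8}→60
  7 left: {0,1,4,5,6,7,8}→210  {0,2,3,4,5,6,7}→35  {0,3,4,5,6,7,8}→140  {1,2,3,4,6,7,8}→105  {1,3,4,5,6,7,8}→210  {2,3,4,5,6,7,8}→105
  placing 0:c first → 420 extensions
  placing 1:i first → 280 extensions
  placing 2:a first → 560 extensions
total linear extensions = 1260

1260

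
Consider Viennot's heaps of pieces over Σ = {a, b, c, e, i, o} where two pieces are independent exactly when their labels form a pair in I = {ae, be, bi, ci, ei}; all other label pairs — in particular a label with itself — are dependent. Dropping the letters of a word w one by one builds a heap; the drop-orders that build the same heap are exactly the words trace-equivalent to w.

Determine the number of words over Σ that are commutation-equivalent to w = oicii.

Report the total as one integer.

4

#0=o has no predecessor
#1=i depends on [0:o]
#2=c depends on [0:o]
#3=i depends on [1:i]
#4=i depends on [3:i]
sources: [0:o]
N(rest) = Σ N(rest − s) over sources s of rest; N(one piece) = 1:
  size 1 → [2]=1  [4]=1
  size 2 → [2,4]=2  [3,4]=1
  size 3 → [1,3,4]=1  [2,3,4]=3
  first=0(o) contributes 4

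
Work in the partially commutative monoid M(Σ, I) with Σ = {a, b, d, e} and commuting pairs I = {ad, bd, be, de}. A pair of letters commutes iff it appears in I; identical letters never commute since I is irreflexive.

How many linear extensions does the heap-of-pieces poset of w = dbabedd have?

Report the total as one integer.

piece 0:d — minimal
piece 1:b — minimal
piece 2:a rests on {1:b}
piece 3:b rests on {2:a}
piece 4:e rests on {2:a}
piece 5:d rests on {0:d}
piece 6:d rests on {5:d}
minimal pieces: {0:d, 1:b}
ways to finish when only these pieces remain (= sum over removing one remaining piece with nothing left below it):
  1 left: {3}→1  {4}→1  {6}→1
  2 left: {3,4}→2  {3,6}→2  {4,6}→2  {5,6}→1
  3 left: {0,5,6}→1  {2,3,4}→2  {3,4,6}→6  {3,5,6}→3  {4,5,6}→3
  4 left: {0,3,5,6}→4  {0,4,5,6}→4  {1,2,3,4}→2  {2,3,4,6}→8  {3,4,5,6}→12
  5 left: {0,3,4,5,6}→20  {1,2,3,4,6}→10  {2,3,4,5,6}→20
  placing 0:d first → 30 extensions
  placing 1:b first → 40 extensions
total linear extensions = 70

70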